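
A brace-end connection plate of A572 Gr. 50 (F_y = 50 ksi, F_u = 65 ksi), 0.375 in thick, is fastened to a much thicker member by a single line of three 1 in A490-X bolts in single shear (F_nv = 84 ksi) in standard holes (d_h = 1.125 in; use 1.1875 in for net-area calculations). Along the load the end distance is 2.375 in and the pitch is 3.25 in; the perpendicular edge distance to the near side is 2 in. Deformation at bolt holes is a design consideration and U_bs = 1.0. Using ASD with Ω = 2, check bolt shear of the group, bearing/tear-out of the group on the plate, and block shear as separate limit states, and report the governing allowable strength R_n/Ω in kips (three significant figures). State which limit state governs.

Bolt shear: A_b = π·1²/4 = 0.7854 in²; R_n = 84 × 0.7854 × 3 × 1 = 197.9 kips → 197.9 / 2 = 99 kips.
Bearing: edge l_c = 1.812, r_n = 53.02 kips; interior l_c = 2.125, r_n = 58.5 kips; R_n = 53.02 + 2·58.5 = 170 kips → 85 kips.
Block shear: A_gv = 3.328, A_nv = 2.215, A_nt = 0.5273 in²; R_n = min(0.6F_uA_nv, 0.6F_yA_gv) + U_bs·F_u·A_nt = 120.7 kips → 60.3 kips.
Block shear governs: 60.3 kips.

60.3 kips (block shear governs)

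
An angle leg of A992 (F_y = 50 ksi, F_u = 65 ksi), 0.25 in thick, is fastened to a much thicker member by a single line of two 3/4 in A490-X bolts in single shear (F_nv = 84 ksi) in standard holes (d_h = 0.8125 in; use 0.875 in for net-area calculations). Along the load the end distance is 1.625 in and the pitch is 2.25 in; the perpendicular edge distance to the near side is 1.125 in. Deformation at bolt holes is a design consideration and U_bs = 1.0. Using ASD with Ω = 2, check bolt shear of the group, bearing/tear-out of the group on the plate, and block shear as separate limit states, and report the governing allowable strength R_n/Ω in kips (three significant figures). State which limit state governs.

Bolt shear: A_b = π·0.75²/4 = 0.4418 in²; R_n = 84 × 0.4418 × 2 × 1 = 74.22 kips → 74.22 / 2 = 37.1 kips.
Bearing: edge l_c = 1.219, r_n = 23.77 kips; interior l_c = 1.438, r_n = 28.03 kips; R_n = 23.77 + 1·28.03 = 51.8 kips → 25.9 kips.
Block shear: A_gv = 0.9688, A_nv = 0.6406, A_nt = 0.1719 in²; R_n = min(0.6F_uA_nv, 0.6F_yA_gv) + U_bs·F_u·A_nt = 36.16 kips → 18.1 kips.
Block shear governs: 18.1 kips.

18.1 kips (block shear governs)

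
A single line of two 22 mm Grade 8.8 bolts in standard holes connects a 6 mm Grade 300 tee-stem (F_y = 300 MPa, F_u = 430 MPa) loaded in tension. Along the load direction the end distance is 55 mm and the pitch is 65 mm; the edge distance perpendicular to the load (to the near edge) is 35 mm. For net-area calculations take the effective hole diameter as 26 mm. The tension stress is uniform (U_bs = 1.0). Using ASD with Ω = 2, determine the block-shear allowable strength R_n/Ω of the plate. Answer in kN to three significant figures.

91.1 kN

Shear plane L_v = 55 + 1·65 = 120 mm; A_gv = 120 × 6 = 720 mm².
A_nv = (120 − 1.5·26) × 6 = 486 mm².
A_nt = (35 − 0.5·26) × 6 = 132 mm².
0.6 F_u A_nv = 125.4 kN; 0.6 F_y A_gv = 129.6 kN → shear rupture governs the shear term.
R_n = 125.4 + 1.0 × 430 × 132 / 1000 = 182.1 kN.
Allowable strength R_n/Ω = 182.1 / 2 = 91.1 kN.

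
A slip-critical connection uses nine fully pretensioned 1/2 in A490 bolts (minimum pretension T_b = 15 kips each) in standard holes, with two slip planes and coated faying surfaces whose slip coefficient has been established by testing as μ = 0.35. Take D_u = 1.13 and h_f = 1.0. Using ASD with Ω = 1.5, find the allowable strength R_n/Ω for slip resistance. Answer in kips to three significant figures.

R_n = μ · D_u · h_f · T_b · n_s · n_b = 0.35 × 1.13 × 1.0 × 15 × 2 × 9 = 106.8 kips.
Allowable strength R_n/Ω = 106.8 / 1.5 = 71.2 kips.

71.2 kips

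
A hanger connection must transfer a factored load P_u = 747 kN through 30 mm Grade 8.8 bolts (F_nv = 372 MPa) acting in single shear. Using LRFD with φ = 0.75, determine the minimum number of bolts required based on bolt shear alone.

A_b = π·30²/4 = 706.9 mm².
Per-bolt design strength φR_n = 0.75 × 372 × 706.9 × 1 / 1000 = 197.2 kN.
n ≥ 747 / 197.2 = 3.788 → use 4 bolts.

4 bolts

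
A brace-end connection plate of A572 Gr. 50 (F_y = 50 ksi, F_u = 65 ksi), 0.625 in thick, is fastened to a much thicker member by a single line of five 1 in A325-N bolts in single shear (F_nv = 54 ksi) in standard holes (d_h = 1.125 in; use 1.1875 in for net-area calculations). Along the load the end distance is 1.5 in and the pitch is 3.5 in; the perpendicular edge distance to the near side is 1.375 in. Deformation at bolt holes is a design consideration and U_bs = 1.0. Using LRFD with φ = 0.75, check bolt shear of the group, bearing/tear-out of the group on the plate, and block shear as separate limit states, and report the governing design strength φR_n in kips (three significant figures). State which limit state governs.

Bolt shear: A_b = π·1²/4 = 0.7854 in²; R_n = 54 × 0.7854 × 5 × 1 = 212.1 kips → 0.75 × 212.1 = 159 kips.
Bearing: edge l_c = 0.9375, r_n = 45.7 kips; interior l_c = 2.375, r_n = 97.5 kips; R_n = 45.7 + 4·97.5 = 435.7 kips → 327 kips.
Block shear: A_gv = 9.688, A_nv = 6.348, A_nt = 0.4883 in²; R_n = min(0.6F_uA_nv, 0.6F_yA_gv) + U_bs·F_u·A_nt = 279.3 kips → 209 kips.
Bolt shear governs: 159 kips.

159 kips (bolt shear governs)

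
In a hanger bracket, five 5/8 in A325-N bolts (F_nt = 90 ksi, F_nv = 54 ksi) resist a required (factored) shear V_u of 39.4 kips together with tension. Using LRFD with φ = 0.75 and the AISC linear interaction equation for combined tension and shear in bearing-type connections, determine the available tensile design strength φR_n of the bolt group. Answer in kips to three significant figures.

A_b = π·0.625²/4 = 0.3068 in²; f_rv = 39.4 / (5 × 0.3068) = 25.68 ksi.
F'_nt = 1.3 F_nt − (F_nt / φF_nv) f_rv = 1.3·90 − (90/(0.75·54))·25.68 = 59.92 ksi, capped at F_nt → F'_nt = 59.92 ksi.
R_n = F'_nt · A_b · n = 59.92 × 0.3068 × 5 = 91.92 kips.
Design strength φR_n = 0.75 × 91.92 = 68.9 kips.

68.9 kips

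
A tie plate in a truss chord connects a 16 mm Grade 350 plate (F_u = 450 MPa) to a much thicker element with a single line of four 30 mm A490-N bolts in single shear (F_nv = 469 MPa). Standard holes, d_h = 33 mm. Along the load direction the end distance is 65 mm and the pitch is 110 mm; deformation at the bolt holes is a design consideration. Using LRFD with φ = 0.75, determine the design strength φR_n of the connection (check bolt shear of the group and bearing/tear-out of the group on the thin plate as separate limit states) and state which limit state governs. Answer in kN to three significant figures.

Bolt shear: A_b = π·30²/4 = 706.9 mm²; R_n = 469 × 706.9 × 4 × 1 / 1000 = 1326 kN → 0.75 × 1326 = 995 kN.
Bearing (1.2 l_c t F_u ≤ 2.4 d t F_u): upper limit = 2.4·30·16·450 / 1000 = 518.4 kN.
  Edge l_c = 65 − 33/2 = 48.5 → r_n = 419 kN; interior l_c = 110 − 33 = 77 → r_n = 518.4 kN.
  R_n,bearing = 1·419 + 3·518.4 = 1974 kN → 0.75 × 1974 = 1480 kN.
Bolt shear governs: 995 kN.

995 kN (bolt shear governs)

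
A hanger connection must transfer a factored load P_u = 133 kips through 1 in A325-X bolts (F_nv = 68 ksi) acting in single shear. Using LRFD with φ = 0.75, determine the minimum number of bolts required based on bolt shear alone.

A_b = π·1²/4 = 0.7854 in².
Per-bolt design strength φR_n = 0.75 × 68 × 0.7854 × 1 = 40.06 kips.
n ≥ 133 / 40.06 = 3.32 → use 4 bolts.

4 bolts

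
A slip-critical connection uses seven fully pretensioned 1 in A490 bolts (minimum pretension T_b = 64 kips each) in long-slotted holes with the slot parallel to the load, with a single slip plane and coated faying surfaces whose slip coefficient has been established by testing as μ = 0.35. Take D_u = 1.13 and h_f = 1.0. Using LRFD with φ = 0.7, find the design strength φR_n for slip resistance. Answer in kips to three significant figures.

R_n = μ · D_u · h_f · T_b · n_s · n_b = 0.35 × 1.13 × 1.0 × 64 × 1 × 7 = 177.2 kips.
Design strength φR_n = 0.7 × 177.2 = 124 kips.

124 kips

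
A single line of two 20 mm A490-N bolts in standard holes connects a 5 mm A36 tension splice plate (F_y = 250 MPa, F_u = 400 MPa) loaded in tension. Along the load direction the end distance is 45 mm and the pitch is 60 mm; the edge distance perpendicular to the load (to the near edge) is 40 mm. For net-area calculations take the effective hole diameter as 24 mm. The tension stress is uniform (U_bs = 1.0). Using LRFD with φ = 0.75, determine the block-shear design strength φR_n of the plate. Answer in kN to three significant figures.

Shear plane L_v = 45 + 1·60 = 105 mm; A_gv = 105 × 5 = 525 mm².
A_nv = (105 − 1.5·24) × 5 = 345 mm².
A_nt = (40 − 0.5·24) × 5 = 140 mm².
0.6 F_u A_nv = 82.8 kN; 0.6 F_y A_gv = 78.75 kN → shear yielding governs the shear term.
R_n = 78.75 + 1.0 × 400 × 140 / 1000 = 134.8 kN.
Design strength φR_n = 0.75 × 134.8 = 101 kN.

101 kN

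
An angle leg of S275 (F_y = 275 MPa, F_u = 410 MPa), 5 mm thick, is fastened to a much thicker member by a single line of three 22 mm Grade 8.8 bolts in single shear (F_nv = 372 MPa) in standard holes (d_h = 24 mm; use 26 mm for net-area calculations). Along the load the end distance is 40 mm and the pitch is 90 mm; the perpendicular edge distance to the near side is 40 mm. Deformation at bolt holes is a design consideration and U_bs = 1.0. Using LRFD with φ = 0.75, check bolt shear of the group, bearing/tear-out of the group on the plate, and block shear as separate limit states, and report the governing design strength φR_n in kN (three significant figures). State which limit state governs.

178 kN (block shear governs)

Bolt shear: A_b = π·22²/4 = 380.1 mm²; R_n = 372 × 380.1 × 3 × 1 / 1000 = 424.2 kN → 0.75 × 424.2 = 318 kN.
Bearing: edge l_c = 28, r_n = 68.88 kN; interior l_c = 66, r_n = 108.2 kN; R_n = 68.88 + 2·108.2 = 285.4 kN → 214 kN.
Block shear: A_gv = 1100, A_nv = 775, A_nt = 135 mm²; R_n = min(0.6F_uA_nv, 0.6F_yA_gv) + U_bs·F_u·A_nt = 236.8 kN → 178 kN.
Block shear governs: 178 kN.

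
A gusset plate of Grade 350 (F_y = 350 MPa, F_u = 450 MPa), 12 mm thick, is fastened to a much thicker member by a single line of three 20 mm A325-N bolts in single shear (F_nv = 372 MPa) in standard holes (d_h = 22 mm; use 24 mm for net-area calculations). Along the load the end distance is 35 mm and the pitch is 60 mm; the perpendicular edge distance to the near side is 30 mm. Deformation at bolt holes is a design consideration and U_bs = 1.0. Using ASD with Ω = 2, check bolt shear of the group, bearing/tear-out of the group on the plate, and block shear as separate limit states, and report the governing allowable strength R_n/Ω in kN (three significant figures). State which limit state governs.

Bolt shear: A_b = π·20²/4 = 314.2 mm²; R_n = 372 × 314.2 × 3 × 1 / 1000 = 350.6 kN → 350.6 / 2 = 175 kN.
Bearing: edge l_c = 24, r_n = 155.5 kN; interior l_c = 38, r_n = 246.2 kN; R_n = 155.5 + 2·246.2 = 648 kN → 324 kN.
Block shear: A_gv = 1860, A_nv = 1140, A_nt = 216 mm²; R_n = min(0.6F_uA_nv, 0.6F_yA_gv) + U_bs·F_u·A_nt = 405 kN → 202 kN.
Bolt shear governs: 175 kN.

175 kN (bolt shear governs)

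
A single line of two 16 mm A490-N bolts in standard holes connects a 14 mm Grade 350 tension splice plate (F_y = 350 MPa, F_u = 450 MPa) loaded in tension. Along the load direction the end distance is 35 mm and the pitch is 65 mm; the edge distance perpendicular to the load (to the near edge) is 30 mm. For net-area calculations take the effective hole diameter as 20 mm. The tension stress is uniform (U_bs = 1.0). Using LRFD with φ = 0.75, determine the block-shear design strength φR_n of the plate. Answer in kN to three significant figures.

293 kN

Shear plane L_v = 35 + 1·65 = 100 mm; A_gv = 100 × 14 = 1400 mm².
A_nv = (100 − 1.5·20) × 14 = 980 mm².
A_nt = (30 − 0.5·20) × 14 = 280 mm².
0.6 F_u A_nv = 264.6 kN; 0.6 F_y A_gv = 294 kN → shear rupture governs the shear term.
R_n = 264.6 + 1.0 × 450 × 280 / 1000 = 390.6 kN.
Design strength φR_n = 0.75 × 390.6 = 293 kN.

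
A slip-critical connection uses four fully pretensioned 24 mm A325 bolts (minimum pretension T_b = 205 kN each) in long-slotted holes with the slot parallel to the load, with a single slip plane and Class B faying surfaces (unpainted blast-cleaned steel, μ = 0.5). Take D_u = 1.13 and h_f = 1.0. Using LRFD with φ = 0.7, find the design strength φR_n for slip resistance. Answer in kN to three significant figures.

R_n = μ · D_u · h_f · T_b · n_s · n_b = 0.5 × 1.13 × 1.0 × 205 × 1 × 4 = 463.3 kN.
Design strength φR_n = 0.7 × 463.3 = 324 kN.

324 kN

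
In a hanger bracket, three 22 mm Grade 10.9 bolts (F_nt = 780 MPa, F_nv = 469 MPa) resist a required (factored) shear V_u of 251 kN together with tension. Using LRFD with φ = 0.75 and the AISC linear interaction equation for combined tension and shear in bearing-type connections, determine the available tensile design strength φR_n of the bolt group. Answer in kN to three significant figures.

450 kN

A_b = π·22²/4 = 380.1 mm²; f_rv = 251 × 1000 / (3 × 380.1) = 220.1 MPa.
F'_nt = 1.3 F_nt − (F_nt / φF_nv) f_rv = 1.3·780 − (780/(0.75·469))·220.1 = 525.9 MPa, capped at F_nt → F'_nt = 525.9 MPa.
R_n = F'_nt · A_b · n = 525.9 × 380.1 × 3 / 1000 = 599.8 kN.
Design strength φR_n = 0.75 × 599.8 = 450 kN.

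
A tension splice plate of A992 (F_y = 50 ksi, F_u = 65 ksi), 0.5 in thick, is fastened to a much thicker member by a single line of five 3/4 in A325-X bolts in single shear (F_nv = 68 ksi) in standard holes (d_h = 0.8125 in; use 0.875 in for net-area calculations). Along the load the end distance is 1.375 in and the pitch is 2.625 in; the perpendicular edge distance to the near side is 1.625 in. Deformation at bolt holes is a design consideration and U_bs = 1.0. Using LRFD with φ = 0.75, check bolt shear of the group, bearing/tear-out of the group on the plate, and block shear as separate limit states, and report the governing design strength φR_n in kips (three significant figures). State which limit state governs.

113 kips (bolt shear governs)

Bolt shear: A_b = π·0.75²/4 = 0.4418 in²; R_n = 68 × 0.4418 × 5 × 1 = 150.2 kips → 0.75 × 150.2 = 113 kips.
Bearing: edge l_c = 0.9688, r_n = 37.78 kips; interior l_c = 1.812, r_n = 58.5 kips; R_n = 37.78 + 4·58.5 = 271.8 kips → 204 kips.
Block shear: A_gv = 5.938, A_nv = 3.969, A_nt = 0.5938 in²; R_n = min(0.6F_uA_nv, 0.6F_yA_gv) + U_bs·F_u·A_nt = 193.4 kips → 145 kips.
Bolt shear governs: 113 kips.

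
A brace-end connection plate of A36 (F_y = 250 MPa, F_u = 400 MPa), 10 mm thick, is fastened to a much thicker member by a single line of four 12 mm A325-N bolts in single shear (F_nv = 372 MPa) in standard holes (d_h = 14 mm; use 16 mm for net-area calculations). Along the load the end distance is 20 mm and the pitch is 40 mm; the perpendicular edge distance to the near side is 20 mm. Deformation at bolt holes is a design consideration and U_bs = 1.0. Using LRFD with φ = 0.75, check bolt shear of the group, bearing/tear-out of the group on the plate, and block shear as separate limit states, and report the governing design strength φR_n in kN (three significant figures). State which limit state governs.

Bolt shear: A_b = π·12²/4 = 113.1 mm²; R_n = 372 × 113.1 × 4 × 1 / 1000 = 168.3 kN → 0.75 × 168.3 = 126 kN.
Bearing: edge l_c = 13, r_n = 62.4 kN; interior l_c = 26, r_n = 115.2 kN; R_n = 62.4 + 3·115.2 = 408 kN → 306 kN.
Block shear: A_gv = 1400, A_nv = 840, A_nt = 120 mm²; R_n = min(0.6F_uA_nv, 0.6F_yA_gv) + U_bs·F_u·A_nt = 249.6 kN → 187 kN.
Bolt shear governs: 126 kN.

126 kN (bolt shear governs)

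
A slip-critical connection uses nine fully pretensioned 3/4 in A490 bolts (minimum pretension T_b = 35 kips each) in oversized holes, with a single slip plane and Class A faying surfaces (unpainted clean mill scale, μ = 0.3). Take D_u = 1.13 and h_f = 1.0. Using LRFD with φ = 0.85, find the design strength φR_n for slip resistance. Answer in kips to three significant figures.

90.8 kips

R_n = μ · D_u · h_f · T_b · n_s · n_b = 0.3 × 1.13 × 1.0 × 35 × 1 × 9 = 106.8 kips.
Design strength φR_n = 0.85 × 106.8 = 90.8 kips.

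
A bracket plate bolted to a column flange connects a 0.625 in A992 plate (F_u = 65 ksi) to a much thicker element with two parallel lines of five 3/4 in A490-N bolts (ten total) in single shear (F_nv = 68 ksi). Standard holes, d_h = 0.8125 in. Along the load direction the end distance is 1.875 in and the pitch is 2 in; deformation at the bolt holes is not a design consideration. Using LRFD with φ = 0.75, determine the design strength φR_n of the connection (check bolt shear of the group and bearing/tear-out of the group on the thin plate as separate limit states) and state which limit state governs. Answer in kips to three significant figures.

225 kips (bolt shear governs)

Bolt shear: A_b = π·0.75²/4 = 0.4418 in²; R_n = 68 × 0.4418 × 10 × 1 = 300.4 kips → 0.75 × 300.4 = 225 kips.
Bearing (1.5 l_c t F_u ≤ 3.0 d t F_u): upper limit = 3.0·0.75·0.625·65 = 91.41 kips.
  Edge l_c = 1.875 − 0.8125/2 = 1.469 → r_n = 89.5 kips; interior l_c = 2 − 0.8125 = 1.188 → r_n = 72.36 kips.
  R_n,bearing = 2·89.5 + 8·72.36 = 757.9 kips → 0.75 × 757.9 = 568 kips.
Bolt shear governs: 225 kips.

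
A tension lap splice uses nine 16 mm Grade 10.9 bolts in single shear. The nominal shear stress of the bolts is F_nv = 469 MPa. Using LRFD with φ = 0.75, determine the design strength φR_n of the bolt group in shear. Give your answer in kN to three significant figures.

637 kN

A_b = π × 16² / 4 = 201.1 mm².
R_n = F_nv · A_b · n · n_s = 469 × 201.1 × 9 × 1 / 1000 = 848.7 kN.
Design strength φR_n = 0.75 × 848.7 = 637 kN.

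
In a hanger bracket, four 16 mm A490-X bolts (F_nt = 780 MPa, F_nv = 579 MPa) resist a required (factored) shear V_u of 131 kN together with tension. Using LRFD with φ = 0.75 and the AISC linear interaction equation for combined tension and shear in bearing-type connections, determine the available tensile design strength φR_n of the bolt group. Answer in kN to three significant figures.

A_b = π·16²/4 = 201.1 mm²; f_rv = 131 × 1000 / (4 × 201.1) = 162.9 MPa.
F'_nt = 1.3 F_nt − (F_nt / φF_nv) f_rv = 1.3·780 − (780/(0.75·579))·162.9 = 721.4 MPa, capped at F_nt → F'_nt = 721.4 MPa.
R_n = F'_nt · A_b · n = 721.4 × 201.1 × 4 / 1000 = 580.2 kN.
Design strength φR_n = 0.75 × 580.2 = 435 kN.

435 kN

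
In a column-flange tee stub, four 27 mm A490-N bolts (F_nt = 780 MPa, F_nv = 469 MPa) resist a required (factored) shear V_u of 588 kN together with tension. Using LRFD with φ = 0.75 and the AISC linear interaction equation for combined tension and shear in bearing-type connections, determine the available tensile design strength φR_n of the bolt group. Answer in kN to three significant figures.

A_b = π·27²/4 = 572.6 mm²; f_rv = 588 × 1000 / (4 × 572.6) = 256.7 MPa.
F'_nt = 1.3 F_nt − (F_nt / φF_nv) f_rv = 1.3·780 − (780/(0.75·469))·256.7 = 444.7 MPa, capped at F_nt → F'_nt = 444.7 MPa.
R_n = F'_nt · A_b · n = 444.7 × 572.6 × 4 / 1000 = 1018 kN.
Design strength φR_n = 0.75 × 1018 = 764 kN.

764 kN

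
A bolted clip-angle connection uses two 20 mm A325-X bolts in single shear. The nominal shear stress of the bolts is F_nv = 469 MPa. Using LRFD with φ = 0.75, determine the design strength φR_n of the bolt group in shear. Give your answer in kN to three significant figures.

A_b = π × 20² / 4 = 314.2 mm².
R_n = F_nv · A_b · n · n_s = 469 × 314.2 × 2 × 1 / 1000 = 294.7 kN.
Design strength φR_n = 0.75 × 294.7 = 221 kN.

221 kN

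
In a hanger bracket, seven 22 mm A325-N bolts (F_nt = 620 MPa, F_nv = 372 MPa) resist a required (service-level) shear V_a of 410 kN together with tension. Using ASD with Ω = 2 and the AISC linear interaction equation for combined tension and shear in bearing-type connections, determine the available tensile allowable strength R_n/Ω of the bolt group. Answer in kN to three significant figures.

389 kN

A_b = π·22²/4 = 380.1 mm²; f_rv = 410 × 1000 / (7 × 380.1) = 154.1 MPa.
F'_nt = 1.3 F_nt − (Ω F_nt / F_nv) f_rv = 1.3·620 − (2·620/372)·154.1 = 292.4 MPa, capped at F_nt → F'_nt = 292.4 MPa.
R_n = F'_nt · A_b · n = 292.4 × 380.1 × 7 / 1000 = 778 kN.
Allowable strength R_n/Ω = 778 / 2 = 389 kN.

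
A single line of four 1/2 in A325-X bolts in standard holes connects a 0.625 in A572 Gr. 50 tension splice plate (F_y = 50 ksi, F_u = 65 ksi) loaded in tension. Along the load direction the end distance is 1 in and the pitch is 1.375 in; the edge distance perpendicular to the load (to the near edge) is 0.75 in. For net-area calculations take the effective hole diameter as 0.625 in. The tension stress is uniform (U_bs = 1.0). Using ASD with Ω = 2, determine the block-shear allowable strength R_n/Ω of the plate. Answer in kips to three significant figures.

44.7 kips

Shear plane L_v = 1 + 3·1.375 = 5.125 in; A_gv = 5.125 × 0.625 = 3.203 in².
A_nv = (5.125 − 3.5·0.625) × 0.625 = 1.836 in².
A_nt = (0.75 − 0.5·0.625) × 0.625 = 0.2734 in².
0.6 F_u A_nv = 71.6 kips; 0.6 F_y A_gv = 96.09 kips → shear rupture governs the shear term.
R_n = 71.6 + 1.0 × 65 × 0.2734 = 89.38 kips.
Allowable strength R_n/Ω = 89.38 / 2 = 44.7 kips.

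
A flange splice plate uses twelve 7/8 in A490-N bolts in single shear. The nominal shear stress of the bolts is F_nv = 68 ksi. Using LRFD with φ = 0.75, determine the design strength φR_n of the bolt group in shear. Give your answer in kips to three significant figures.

368 kips

A_b = π × 0.875² / 4 = 0.6013 in².
R_n = F_nv · A_b · n · n_s = 68 × 0.6013 × 12 × 1 = 490.7 kips.
Design strength φR_n = 0.75 × 490.7 = 368 kips.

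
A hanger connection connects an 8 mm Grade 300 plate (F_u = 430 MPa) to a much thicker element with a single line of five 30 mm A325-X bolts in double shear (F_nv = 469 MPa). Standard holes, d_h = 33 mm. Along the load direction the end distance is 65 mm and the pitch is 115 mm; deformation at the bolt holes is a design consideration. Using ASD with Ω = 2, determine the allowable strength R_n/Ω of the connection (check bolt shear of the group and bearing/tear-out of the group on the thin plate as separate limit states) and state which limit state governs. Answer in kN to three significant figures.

595 kN (bearing governs)

Bolt shear: A_b = π·30²/4 = 706.9 mm²; R_n = 469 × 706.9 × 5 × 2 / 1000 = 3315 kN → 3315 / 2 = 1660 kN.
Bearing (1.2 l_c t F_u ≤ 2.4 d t F_u): upper limit = 2.4·30·8·430 / 1000 = 247.7 kN.
  Edge l_c = 65 − 33/2 = 48.5 → r_n = 200.2 kN; interior l_c = 115 − 33 = 82 → r_n = 247.7 kN.
  R_n,bearing = 1·200.2 + 4·247.7 = 1191 kN → 1191 / 2 = 595 kN.
Bearing governs: 595 kN.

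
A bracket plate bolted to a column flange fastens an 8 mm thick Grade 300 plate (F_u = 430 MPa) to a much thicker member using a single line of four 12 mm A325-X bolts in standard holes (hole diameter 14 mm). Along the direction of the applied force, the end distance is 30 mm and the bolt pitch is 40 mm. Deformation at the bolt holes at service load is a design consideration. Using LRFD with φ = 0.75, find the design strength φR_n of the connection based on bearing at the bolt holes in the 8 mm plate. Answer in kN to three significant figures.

Per bolt r_n = 1.2 l_c t F_u ≤ 2.4 d t F_u; upper limit = 2.4 × 12 × 8 × 430 / 1000 = 99.07 kN.
Edge bolt: l_c = 30 − 14/2 = 23 mm → 1.2 × 23 × 8 × 430 / 1000 = 94.94 → r_n = 94.94 kN.
Interior bolts: l_c = 40 − 14 = 26 mm → 1.2 × 26 × 8 × 430 / 1000 = 107.3 → r_n = 99.07 kN.
R_n = 1 × 94.94 + 3 × 99.07 = 392.2 kN.
Design strength φR_n = 0.75 × 392.2 = 294 kN.

294 kN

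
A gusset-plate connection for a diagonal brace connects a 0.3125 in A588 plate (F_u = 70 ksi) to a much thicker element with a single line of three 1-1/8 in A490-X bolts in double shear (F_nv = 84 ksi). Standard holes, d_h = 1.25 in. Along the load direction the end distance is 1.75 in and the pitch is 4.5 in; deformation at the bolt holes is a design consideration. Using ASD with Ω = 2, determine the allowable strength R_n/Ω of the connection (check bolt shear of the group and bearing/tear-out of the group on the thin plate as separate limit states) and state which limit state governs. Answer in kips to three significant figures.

73.8 kips (bearing governs)

Bolt shear: A_b = π·1.125²/4 = 0.994 in²; R_n = 84 × 0.994 × 3 × 2 = 501 kips → 501 / 2 = 250 kips.
Bearing (1.2 l_c t F_u ≤ 2.4 d t F_u): upper limit = 2.4·1.125·0.3125·70 = 59.06 kips.
  Edge l_c = 1.75 − 1.25/2 = 1.125 → r_n = 29.53 kips; interior l_c = 4.5 − 1.25 = 3.25 → r_n = 59.06 kips.
  R_n,bearing = 1·29.53 + 2·59.06 = 147.7 kips → 147.7 / 2 = 73.8 kips.
Bearing governs: 73.8 kips.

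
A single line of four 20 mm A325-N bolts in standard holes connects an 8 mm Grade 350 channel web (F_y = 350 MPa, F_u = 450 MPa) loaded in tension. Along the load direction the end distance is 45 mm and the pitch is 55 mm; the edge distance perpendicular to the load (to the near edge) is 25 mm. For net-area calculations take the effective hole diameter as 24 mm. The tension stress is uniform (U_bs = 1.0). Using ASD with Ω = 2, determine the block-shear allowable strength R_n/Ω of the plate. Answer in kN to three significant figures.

159 kN

Shear plane L_v = 45 + 3·55 = 210 mm; A_gv = 210 × 8 = 1680 mm².
A_nv = (210 − 3.5·24) × 8 = 1008 mm².
A_nt = (25 − 0.5·24) × 8 = 104 mm².
0.6 F_u A_nv = 272.2 kN; 0.6 F_y A_gv = 352.8 kN → shear rupture governs the shear term.
R_n = 272.2 + 1.0 × 450 × 104 / 1000 = 319 kN.
Allowable strength R_n/Ω = 319 / 2 = 159 kN.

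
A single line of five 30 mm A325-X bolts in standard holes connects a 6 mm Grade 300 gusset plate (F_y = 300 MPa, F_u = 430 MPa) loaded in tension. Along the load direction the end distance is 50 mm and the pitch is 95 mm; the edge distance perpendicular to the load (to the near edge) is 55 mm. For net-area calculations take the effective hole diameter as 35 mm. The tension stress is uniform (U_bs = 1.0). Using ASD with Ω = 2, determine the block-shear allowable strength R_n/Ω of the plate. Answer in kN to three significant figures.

Shear plane L_v = 50 + 4·95 = 430 mm; A_gv = 430 × 6 = 2580 mm².
A_nv = (430 − 4.5·35) × 6 = 1635 mm².
A_nt = (55 − 0.5·35) × 6 = 225 mm².
0.6 F_u A_nv = 421.8 kN; 0.6 F_y A_gv = 464.4 kN → shear rupture governs the shear term.
R_n = 421.8 + 1.0 × 430 × 225 / 1000 = 518.6 kN.
Allowable strength R_n/Ω = 518.6 / 2 = 259 kN.

259 kN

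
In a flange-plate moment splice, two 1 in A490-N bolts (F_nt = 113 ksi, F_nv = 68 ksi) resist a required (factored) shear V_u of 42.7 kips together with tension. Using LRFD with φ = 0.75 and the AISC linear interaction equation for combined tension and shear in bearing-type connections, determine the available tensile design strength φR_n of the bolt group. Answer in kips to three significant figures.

102 kips

A_b = π·1²/4 = 0.7854 in²; f_rv = 42.7 / (2 × 0.7854) = 27.18 ksi.
F'_nt = 1.3 F_nt − (F_nt / φF_nv) f_rv = 1.3·113 − (113/(0.75·68))·27.18 = 86.67 ksi, capped at F_nt → F'_nt = 86.67 ksi.
R_n = F'_nt · A_b · n = 86.67 × 0.7854 × 2 = 136.1 kips.
Design strength φR_n = 0.75 × 136.1 = 102 kips.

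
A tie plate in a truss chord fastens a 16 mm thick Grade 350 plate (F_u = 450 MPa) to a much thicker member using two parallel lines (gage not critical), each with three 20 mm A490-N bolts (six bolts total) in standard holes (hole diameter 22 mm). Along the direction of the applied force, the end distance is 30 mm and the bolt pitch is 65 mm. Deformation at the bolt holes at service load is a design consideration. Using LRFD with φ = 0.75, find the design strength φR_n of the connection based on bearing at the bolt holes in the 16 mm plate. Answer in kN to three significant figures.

Per bolt r_n = 1.2 l_c t F_u ≤ 2.4 d t F_u; upper limit = 2.4 × 20 × 16 × 450 / 1000 = 345.6 kN.
Edge bolt: l_c = 30 − 22/2 = 19 mm → 1.2 × 19 × 16 × 450 / 1000 = 164.2 → r_n = 164.2 kN.
Interior bolts: l_c = 65 − 22 = 43 mm → 1.2 × 43 × 16 × 450 / 1000 = 371.5 → r_n = 345.6 kN.
R_n = 2 × 164.2 + 4 × 345.6 = 1711 kN.
Design strength φR_n = 0.75 × 1711 = 1280 kN.

1280 kN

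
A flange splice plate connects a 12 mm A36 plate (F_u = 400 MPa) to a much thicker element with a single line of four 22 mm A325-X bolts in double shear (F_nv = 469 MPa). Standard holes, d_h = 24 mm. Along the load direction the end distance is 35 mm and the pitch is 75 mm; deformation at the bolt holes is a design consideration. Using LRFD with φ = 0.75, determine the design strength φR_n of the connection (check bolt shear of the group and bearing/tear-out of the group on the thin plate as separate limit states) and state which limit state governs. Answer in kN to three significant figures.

Bolt shear: A_b = π·22²/4 = 380.1 mm²; R_n = 469 × 380.1 × 4 × 2 / 1000 = 1426 kN → 0.75 × 1426 = 1070 kN.
Bearing (1.2 l_c t F_u ≤ 2.4 d t F_u): upper limit = 2.4·22·12·400 / 1000 = 253.4 kN.
  Edge l_c = 35 − 24/2 = 23 → r_n = 132.5 kN; interior l_c = 75 − 24 = 51 → r_n = 253.4 kN.
  R_n,bearing = 1·132.5 + 3·253.4 = 892.8 kN → 0.75 × 892.8 = 670 kN.
Bearing governs: 670 kN.

670 kN (bearing governs)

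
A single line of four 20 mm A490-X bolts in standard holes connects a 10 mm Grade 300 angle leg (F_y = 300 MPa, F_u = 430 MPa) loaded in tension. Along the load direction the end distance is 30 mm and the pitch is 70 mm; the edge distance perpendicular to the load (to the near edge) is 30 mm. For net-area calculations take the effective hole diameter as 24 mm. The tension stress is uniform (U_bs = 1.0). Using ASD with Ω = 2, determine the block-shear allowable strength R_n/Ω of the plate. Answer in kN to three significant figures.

240 kN

Shear plane L_v = 30 + 3·70 = 240 mm; A_gv = 240 × 10 = 2400 mm².
A_nv = (240 − 3.5·24) × 10 = 1560 mm².
A_nt = (30 − 0.5·24) × 10 = 180 mm².
0.6 F_u A_nv = 402.5 kN; 0.6 F_y A_gv = 432 kN → shear rupture governs the shear term.
R_n = 402.5 + 1.0 × 430 × 180 / 1000 = 479.9 kN.
Allowable strength R_n/Ω = 479.9 / 2 = 240 kN.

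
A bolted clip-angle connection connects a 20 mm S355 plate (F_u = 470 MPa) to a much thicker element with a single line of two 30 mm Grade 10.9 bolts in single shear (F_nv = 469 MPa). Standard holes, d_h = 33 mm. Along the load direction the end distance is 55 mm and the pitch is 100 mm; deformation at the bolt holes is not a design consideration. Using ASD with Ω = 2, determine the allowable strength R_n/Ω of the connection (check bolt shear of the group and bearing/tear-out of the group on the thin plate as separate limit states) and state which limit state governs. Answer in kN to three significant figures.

Bolt shear: A_b = π·30²/4 = 706.9 mm²; R_n = 469 × 706.9 × 2 × 1 / 1000 = 663 kN → 663 / 2 = 332 kN.
Bearing (1.5 l_c t F_u ≤ 3.0 d t F_u): upper limit = 3.0·30·20·470 / 1000 = 846 kN.
  Edge l_c = 55 − 33/2 = 38.5 → r_n = 542.9 kN; interior l_c = 100 − 33 = 67 → r_n = 846 kN.
  R_n,bearing = 1·542.9 + 1·846 = 1389 kN → 1389 / 2 = 694 kN.
Bolt shear governs: 332 kN.

332 kN (bolt shear governs)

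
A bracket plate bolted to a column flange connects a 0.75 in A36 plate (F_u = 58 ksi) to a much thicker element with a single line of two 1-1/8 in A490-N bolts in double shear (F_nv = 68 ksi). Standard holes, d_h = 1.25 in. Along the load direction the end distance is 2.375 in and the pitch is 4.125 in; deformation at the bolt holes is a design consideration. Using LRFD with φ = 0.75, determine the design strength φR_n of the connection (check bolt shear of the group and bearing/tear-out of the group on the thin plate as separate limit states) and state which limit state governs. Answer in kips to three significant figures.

157 kips (bearing governs)

Bolt shear: A_b = π·1.125²/4 = 0.994 in²; R_n = 68 × 0.994 × 2 × 2 = 270.4 kips → 0.75 × 270.4 = 203 kips.
Bearing (1.2 l_c t F_u ≤ 2.4 d t F_u): upper limit = 2.4·1.125·0.75·58 = 117.4 kips.
  Edge l_c = 2.375 − 1.25/2 = 1.75 → r_n = 91.35 kips; interior l_c = 4.125 − 1.25 = 2.875 → r_n = 117.4 kips.
  R_n,bearing = 1·91.35 + 1·117.4 = 208.8 kips → 0.75 × 208.8 = 157 kips.
Bearing governs: 157 kips.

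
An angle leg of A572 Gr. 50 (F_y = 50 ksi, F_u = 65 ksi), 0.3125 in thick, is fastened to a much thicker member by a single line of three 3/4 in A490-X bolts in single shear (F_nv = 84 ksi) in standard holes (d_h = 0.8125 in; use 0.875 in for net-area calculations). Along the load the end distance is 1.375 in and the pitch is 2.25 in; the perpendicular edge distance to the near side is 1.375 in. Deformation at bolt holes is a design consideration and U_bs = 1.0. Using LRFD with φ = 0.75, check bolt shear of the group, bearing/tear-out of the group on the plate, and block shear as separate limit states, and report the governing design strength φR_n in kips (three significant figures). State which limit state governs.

48 kips (block shear governs)

Bolt shear: A_b = π·0.75²/4 = 0.4418 in²; R_n = 84 × 0.4418 × 3 × 1 = 111.3 kips → 0.75 × 111.3 = 83.5 kips.
Bearing: edge l_c = 0.9688, r_n = 23.61 kips; interior l_c = 1.438, r_n = 35.04 kips; R_n = 23.61 + 2·35.04 = 93.69 kips → 70.3 kips.
Block shear: A_gv = 1.836, A_nv = 1.152, A_nt = 0.293 in²; R_n = min(0.6F_uA_nv, 0.6F_yA_gv) + U_bs·F_u·A_nt = 63.98 kips → 48 kips.
Block shear governs: 48 kips.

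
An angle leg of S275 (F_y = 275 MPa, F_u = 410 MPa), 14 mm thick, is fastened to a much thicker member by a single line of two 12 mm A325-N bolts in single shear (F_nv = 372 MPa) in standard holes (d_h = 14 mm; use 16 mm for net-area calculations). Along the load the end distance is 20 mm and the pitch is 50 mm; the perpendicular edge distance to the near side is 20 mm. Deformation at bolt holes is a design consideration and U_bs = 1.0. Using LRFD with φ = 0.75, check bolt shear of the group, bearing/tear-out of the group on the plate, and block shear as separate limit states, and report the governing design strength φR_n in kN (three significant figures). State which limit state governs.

Bolt shear: A_b = π·12²/4 = 113.1 mm²; R_n = 372 × 113.1 × 2 × 1 / 1000 = 84.14 kN → 0.75 × 84.14 = 63.1 kN.
Bearing: edge l_c = 13, r_n = 89.54 kN; interior l_c = 36, r_n = 165.3 kN; R_n = 89.54 + 1·165.3 = 254.9 kN → 191 kN.
Block shear: A_gv = 980, A_nv = 644, A_nt = 168 mm²; R_n = min(0.6F_uA_nv, 0.6F_yA_gv) + U_bs·F_u·A_nt = 227.3 kN → 170 kN.
Bolt shear governs: 63.1 kN.

63.1 kN (bolt shear governs)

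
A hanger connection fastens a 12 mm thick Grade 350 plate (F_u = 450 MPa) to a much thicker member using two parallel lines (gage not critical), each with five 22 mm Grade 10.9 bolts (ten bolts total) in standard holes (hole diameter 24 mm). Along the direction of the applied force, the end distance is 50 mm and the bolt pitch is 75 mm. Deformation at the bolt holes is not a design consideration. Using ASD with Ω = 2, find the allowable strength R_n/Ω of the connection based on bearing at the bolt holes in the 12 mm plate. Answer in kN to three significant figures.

1730 kN

Per bolt r_n = 1.5 l_c t F_u ≤ 3.0 d t F_u; upper limit = 3.0 × 22 × 12 × 450 / 1000 = 356.4 kN.
Edge bolt: l_c = 50 − 24/2 = 38 mm → 1.5 × 38 × 12 × 450 / 1000 = 307.8 → r_n = 307.8 kN.
Interior bolts: l_c = 75 − 24 = 51 mm → 1.5 × 51 × 12 × 450 / 1000 = 413.1 → r_n = 356.4 kN.
R_n = 2 × 307.8 + 8 × 356.4 = 3467 kN.
Allowable strength R_n/Ω = 3467 / 2 = 1730 kN.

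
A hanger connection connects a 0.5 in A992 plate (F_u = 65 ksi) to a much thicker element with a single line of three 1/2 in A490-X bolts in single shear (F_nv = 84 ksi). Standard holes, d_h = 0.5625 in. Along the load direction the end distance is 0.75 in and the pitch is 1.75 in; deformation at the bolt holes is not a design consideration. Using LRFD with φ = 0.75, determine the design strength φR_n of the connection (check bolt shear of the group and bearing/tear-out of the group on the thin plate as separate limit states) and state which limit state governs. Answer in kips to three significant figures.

37.1 kips (bolt shear governs)

Bolt shear: A_b = π·0.5²/4 = 0.1963 in²; R_n = 84 × 0.1963 × 3 × 1 = 49.48 kips → 0.75 × 49.48 = 37.1 kips.
Bearing (1.5 l_c t F_u ≤ 3.0 d t F_u): upper limit = 3.0·0.5·0.5·65 = 48.75 kips.
  Edge l_c = 0.75 − 0.5625/2 = 0.4688 → r_n = 22.85 kips; interior l_c = 1.75 − 0.5625 = 1.188 → r_n = 48.75 kips.
  R_n,bearing = 1·22.85 + 2·48.75 = 120.4 kips → 0.75 × 120.4 = 90.3 kips.
Bolt shear governs: 37.1 kips.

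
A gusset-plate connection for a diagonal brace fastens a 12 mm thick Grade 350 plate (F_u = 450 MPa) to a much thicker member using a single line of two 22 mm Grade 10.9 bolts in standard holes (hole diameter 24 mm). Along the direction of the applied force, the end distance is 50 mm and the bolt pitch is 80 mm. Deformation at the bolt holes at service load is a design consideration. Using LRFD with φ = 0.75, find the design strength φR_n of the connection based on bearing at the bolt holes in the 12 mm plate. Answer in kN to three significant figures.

399 kN

Per bolt r_n = 1.2 l_c t F_u ≤ 2.4 d t F_u; upper limit = 2.4 × 22 × 12 × 450 / 1000 = 285.1 kN.
Edge bolt: l_c = 50 − 24/2 = 38 mm → 1.2 × 38 × 12 × 450 / 1000 = 246.2 → r_n = 246.2 kN.
Interior bolts: l_c = 80 − 24 = 56 mm → 1.2 × 56 × 12 × 450 / 1000 = 362.9 → r_n = 285.1 kN.
R_n = 1 × 246.2 + 1 × 285.1 = 531.4 kN.
Design strength φR_n = 0.75 × 531.4 = 399 kN.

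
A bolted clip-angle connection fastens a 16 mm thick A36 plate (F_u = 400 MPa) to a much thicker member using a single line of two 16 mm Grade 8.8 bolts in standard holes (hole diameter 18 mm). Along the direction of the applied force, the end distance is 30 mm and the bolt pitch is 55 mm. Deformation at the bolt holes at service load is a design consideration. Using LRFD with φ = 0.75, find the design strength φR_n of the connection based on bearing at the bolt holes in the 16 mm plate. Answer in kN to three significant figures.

Per bolt r_n = 1.2 l_c t F_u ≤ 2.4 d t F_u; upper limit = 2.4 × 16 × 16 × 400 / 1000 = 245.8 kN.
Edge bolt: l_c = 30 − 18/2 = 21 mm → 1.2 × 21 × 16 × 400 / 1000 = 161.3 → r_n = 161.3 kN.
Interior bolts: l_c = 55 − 18 = 37 mm → 1.2 × 37 × 16 × 400 / 1000 = 284.2 → r_n = 245.8 kN.
R_n = 1 × 161.3 + 1 × 245.8 = 407 kN.
Design strength φR_n = 0.75 × 407 = 305 kN.

305 kN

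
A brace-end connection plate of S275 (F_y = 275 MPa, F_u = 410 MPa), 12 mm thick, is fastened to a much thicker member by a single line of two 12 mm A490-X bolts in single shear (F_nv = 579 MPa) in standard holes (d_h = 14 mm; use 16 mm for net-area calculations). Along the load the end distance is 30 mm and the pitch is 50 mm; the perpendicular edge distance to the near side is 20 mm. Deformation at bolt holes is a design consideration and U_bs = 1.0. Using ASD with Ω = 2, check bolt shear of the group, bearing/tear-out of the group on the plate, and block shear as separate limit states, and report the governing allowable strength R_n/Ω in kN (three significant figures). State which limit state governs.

65.5 kN (bolt shear governs)

Bolt shear: A_b = π·12²/4 = 113.1 mm²; R_n = 579 × 113.1 × 2 × 1 / 1000 = 131 kN → 131 / 2 = 65.5 kN.
Bearing: edge l_c = 23, r_n = 135.8 kN; interior l_c = 36, r_n = 141.7 kN; R_n = 135.8 + 1·141.7 = 277.5 kN → 139 kN.
Block shear: A_gv = 960, A_nv = 672, A_nt = 144 mm²; R_n = min(0.6F_uA_nv, 0.6F_yA_gv) + U_bs·F_u·A_nt = 217.4 kN → 109 kN.
Bolt shear governs: 65.5 kN.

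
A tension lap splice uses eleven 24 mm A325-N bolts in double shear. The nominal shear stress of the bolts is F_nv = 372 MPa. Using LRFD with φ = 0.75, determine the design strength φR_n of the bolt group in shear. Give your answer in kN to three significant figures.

A_b = π × 24² / 4 = 452.4 mm².
R_n = F_nv · A_b · n · n_s = 372 × 452.4 × 11 × 2 / 1000 = 3702 kN.
Design strength φR_n = 0.75 × 3702 = 2780 kN.

2780 kN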